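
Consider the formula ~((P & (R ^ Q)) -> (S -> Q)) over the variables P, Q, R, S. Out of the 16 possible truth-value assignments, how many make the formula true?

P | Q | R | S | (R ^ Q) | (P & (R ^ Q)) | (S -> Q) | ((P & (R ^ Q)) -> (S -> Q)) | ~((P & (R ^ Q)) -> (S -> Q))
- | - | - | - | ------- | ------------- | -------- | --------------------------- | ----------------------------
F | F | F | F |    F    |       F       |    T     |              T              |              F              
F | F | F | T |    F    |       F       |    F     |              T              |              F              
F | F | T | F |    T    |       F       |    T     |              T              |              F              
F | F | T | T |    T    |       F       |    F     |              T              |              F              
F | T | F | F |    T    |       F       |    T     |              T              |              F              
F | T | F | T |    T    |       F       |    T     |              T              |              F              
F | T | T | F |    F    |       F       |    T     |              T              |              F              
F | T | T | T |    F    |       F       |    T     |              T              |              F              
T | F | F | F |    F    |       F       |    T     |              T              |              F              
T | F | F | T |    F    |       F       |    F     |              T              |              F              
T | F | T | F |    T    |       T       |    T     |              T              |              F              
T | F | T | T |    T    |       T       |    F     |              F              |              T              
T | T | F | F |    T    |       T       |    T     |              T              |              F              
T | T | F | T |    T    |       T       |    T     |              T              |              F              
T | T | T | F |    F    |       F       |    T     |              T              |              F              
T | T | T | T |    F    |       F       |    T     |              T              |              F              
The formula is true on 1 of the 16 rows.

1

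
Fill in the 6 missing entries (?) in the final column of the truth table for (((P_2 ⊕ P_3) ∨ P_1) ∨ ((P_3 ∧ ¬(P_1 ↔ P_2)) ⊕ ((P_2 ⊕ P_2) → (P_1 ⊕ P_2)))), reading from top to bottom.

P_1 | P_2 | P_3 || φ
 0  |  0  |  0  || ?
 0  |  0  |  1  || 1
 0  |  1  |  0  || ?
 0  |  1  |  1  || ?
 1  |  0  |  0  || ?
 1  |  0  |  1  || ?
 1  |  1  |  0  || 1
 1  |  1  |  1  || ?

1, 1, 0, 1, 1, 1

Row P_1=0, P_2=0, P_3=0: ((P_2 ⊕ P_3) ∨ P_1) = 0, ((P_3 ∧ ¬(P_1 ↔ P_2)) ⊕ ((P_2 ⊕ P_2) → (P_1 ⊕ P_2))) = 1, so the formula = 1.
Row P_1=0, P_2=1, P_3=0: ((P_2 ⊕ P_3) ∨ P_1) = 1, ((P_3 ∧ ¬(P_1 ↔ P_2)) ⊕ ((P_2 ⊕ P_2) → (P_1 ⊕ P_2))) = 1, so the formula = 1.
Row P_1=0, P_2=1, P_3=1: ((P_2 ⊕ P_3) ∨ P_1) = 0, ((P_3 ∧ ¬(P_1 ↔ P_2)) ⊕ ((P_2 ⊕ P_2) → (P_1 ⊕ P_2))) = 0, so the formula = 0.
Row P_1=1, P_2=0, P_3=0: ((P_2 ⊕ P_3) ∨ P_1) = 1, ((P_3 ∧ ¬(P_1 ↔ P_2)) ⊕ ((P_2 ⊕ P_2) → (P_1 ⊕ P_2))) = 1, so the formula = 1.
Row P_1=1, P_2=0, P_3=1: ((P_2 ⊕ P_3) ∨ P_1) = 1, ((P_3 ∧ ¬(P_1 ↔ P_2)) ⊕ ((P_2 ⊕ P_2) → (P_1 ⊕ P_2))) = 0, so the formula = 1.
Row P_1=1, P_2=1, P_3=1: ((P_2 ⊕ P_3) ∨ P_1) = 1, ((P_3 ∧ ¬(P_1 ↔ P_2)) ⊕ ((P_2 ⊕ P_2) → (P_1 ⊕ P_2))) = 1, so the formula = 1.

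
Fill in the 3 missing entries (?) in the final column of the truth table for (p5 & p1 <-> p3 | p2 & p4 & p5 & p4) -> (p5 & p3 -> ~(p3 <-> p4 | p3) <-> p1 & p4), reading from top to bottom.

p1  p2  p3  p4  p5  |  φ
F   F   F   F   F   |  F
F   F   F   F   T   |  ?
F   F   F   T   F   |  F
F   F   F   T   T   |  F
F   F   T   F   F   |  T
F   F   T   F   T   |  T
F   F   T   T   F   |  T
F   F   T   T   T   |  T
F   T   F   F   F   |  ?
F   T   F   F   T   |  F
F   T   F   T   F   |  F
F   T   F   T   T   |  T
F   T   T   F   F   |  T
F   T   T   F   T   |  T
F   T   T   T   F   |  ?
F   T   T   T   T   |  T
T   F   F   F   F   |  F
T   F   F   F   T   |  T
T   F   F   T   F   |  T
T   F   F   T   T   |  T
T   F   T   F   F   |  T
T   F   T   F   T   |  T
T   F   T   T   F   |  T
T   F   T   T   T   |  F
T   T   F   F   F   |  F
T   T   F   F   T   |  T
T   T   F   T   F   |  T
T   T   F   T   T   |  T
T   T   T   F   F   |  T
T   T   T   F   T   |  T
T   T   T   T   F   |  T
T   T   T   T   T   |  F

Row p1=F, p2=F, p3=F, p4=F, p5=T: (p5 & p1 <-> p3 | p2 & p4 & p5 & p4) = T, (p5 & p3 -> ~(p3 <-> p4 | p3) <-> p1 & p4) = F, so the formula = F.
Row p1=F, p2=T, p3=F, p4=F, p5=F: (p5 & p1 <-> p3 | p2 & p4 & p5 & p4) = T, (p5 & p3 -> ~(p3 <-> p4 | p3) <-> p1 & p4) = F, so the formula = F.
Row p1=F, p2=T, p3=T, p4=T, p5=F: (p5 & p1 <-> p3 | p2 & p4 & p5 & p4) = F, (p5 & p3 -> ~(p3 <-> p4 | p3) <-> p1 & p4) = F, so the formula = T.

F, F, T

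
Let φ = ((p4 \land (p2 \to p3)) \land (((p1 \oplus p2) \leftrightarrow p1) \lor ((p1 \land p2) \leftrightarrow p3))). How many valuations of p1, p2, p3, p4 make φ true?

5

p1 | p2 | p3 | p4 | φ
-- | -- | -- | -- | -
F  | F  | F  | F  | F
F  | F  | F  | T  | T
F  | F  | T  | F  | F
F  | F  | T  | T  | T
F  | T  | F  | F  | F
F  | T  | F  | T  | F
F  | T  | T  | F  | F
F  | T  | T  | T  | F
T  | F  | F  | F  | F
T  | F  | F  | T  | T
T  | F  | T  | F  | F
T  | F  | T  | T  | T
T  | T  | F  | F  | F
T  | T  | F  | T  | F
T  | T  | T  | F  | F
T  | T  | T  | T  | T
The formula is true on 5 of the 16 rows.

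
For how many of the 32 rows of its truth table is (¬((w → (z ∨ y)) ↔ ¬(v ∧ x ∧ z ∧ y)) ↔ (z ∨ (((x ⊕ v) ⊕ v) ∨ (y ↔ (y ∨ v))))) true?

6

x | y | z | w | v | φ
- | - | - | - | - | -
T | T | T | T | T | T
T | T | T | T | F | F
T | T | T | F | T | T
T | T | T | F | F | F
T | T | F | T | T | F
T | T | F | T | F | F
T | T | F | F | T | F
T | T | F | F | F | F
T | F | T | T | T | F
T | F | T | T | F | F
T | F | T | F | T | F
T | F | T | F | F | F
T | F | F | T | T | T
T | F | F | T | F | T
T | F | F | F | T | F
T | F | F | F | F | F
F | T | T | T | T | F
F | T | T | T | F | F
F | T | T | F | T | F
F | T | T | F | F | F
F | T | F | T | T | F
F | T | F | T | F | F
F | T | F | F | T | F
F | T | F | F | F | F
F | F | T | T | T | F
F | F | T | T | F | F
F | F | T | F | T | F
F | F | T | F | F | F
F | F | F | T | T | F
F | F | F | T | F | T
F | F | F | F | T | T
F | F | F | F | F | F
The formula is true on 6 of the 32 rows.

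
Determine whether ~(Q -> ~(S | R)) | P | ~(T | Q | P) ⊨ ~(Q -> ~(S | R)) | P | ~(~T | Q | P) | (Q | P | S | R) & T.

P  Q  R  S  T  |  φ  ψ
1  1  1  1  1  |  1  1
1  1  1  1  0  |  1  1
1  1  1  0  1  |  1  1
1  1  1  0  0  |  1  1
1  1  0  1  1  |  1  1
1  1  0  1  0  |  1  1
1  1  0  0  1  |  1  1
1  1  0  0  0  |  1  1
1  0  1  1  1  |  1  1
1  0  1  1  0  |  1  1
1  0  1  0  1  |  1  1
1  0  1  0  0  |  1  1
1  0  0  1  1  |  1  1
1  0  0  1  0  |  1  1
1  0  0  0  1  |  1  1
1  0  0  0  0  |  1  1
0  1  1  1  1  |  1  1
0  1  1  1  0  |  1  1
0  1  1  0  1  |  1  1
0  1  1  0  0  |  1  1
0  1  0  1  1  |  1  1
0  1  0  1  0  |  1  1
0  1  0  0  1  |  0  1
0  1  0  0  0  |  0  0
0  0  1  1  1  |  0  1
0  0  1  1  0  |  1  0
0  0  1  0  1  |  0  1
0  0  1  0  0  |  1  0
0  0  0  1  1  |  0  1
0  0  0  1  0  |  1  0
0  0  0  0  1  |  0  1
0  0  0  0  0  |  1  0
At P=0, Q=0, R=1, S=1, T=0 we have φ true but ψ false, so φ does not entail ψ.

no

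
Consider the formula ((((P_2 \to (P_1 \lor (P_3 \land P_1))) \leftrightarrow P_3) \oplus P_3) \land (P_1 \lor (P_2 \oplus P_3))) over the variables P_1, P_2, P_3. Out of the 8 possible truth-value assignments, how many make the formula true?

1

P_1  P_2  P_3  |  (P_3 \land P_1)  (P_1 \lor (P_3 \land P_1))  (P_2 \oplus P_3)  (P_1 \lor (P_2 \oplus P_3))  φ
 1    1    1   |         1                     1                      0                       1               0
 1    1    0   |         0                     1                      1                       1               0
 1    0    1   |         1                     1                      1                       1               0
 1    0    0   |         0                     1                      0                       1               0
 0    1    1   |         0                     0                      0                       0               0
 0    1    0   |         0                     0                      1                       1               1
 0    0    1   |         0                     0                      1                       1               0
 0    0    0   |         0                     0                      0                       0               0
The formula is true on 1 of the 8 rows.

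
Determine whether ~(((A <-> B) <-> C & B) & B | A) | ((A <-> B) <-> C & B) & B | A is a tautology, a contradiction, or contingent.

tautology

A | B | C || (A <-> B) | (C & B) | ((A <-> B) <-> (C & B)) | φ
0 | 0 | 0 ||     1     |    0    |            0            | 1
0 | 0 | 1 ||     1     |    0    |            0            | 1
0 | 1 | 0 ||     0     |    0    |            1            | 1
0 | 1 | 1 ||     0     |    1    |            0            | 1
1 | 0 | 0 ||     0     |    0    |            1            | 1
1 | 0 | 1 ||     0     |    0    |            1            | 1
1 | 1 | 0 ||     1     |    0    |            0            | 1
1 | 1 | 1 ||     1     |    1    |            1            | 1
Every row is 1, so the formula is a tautology.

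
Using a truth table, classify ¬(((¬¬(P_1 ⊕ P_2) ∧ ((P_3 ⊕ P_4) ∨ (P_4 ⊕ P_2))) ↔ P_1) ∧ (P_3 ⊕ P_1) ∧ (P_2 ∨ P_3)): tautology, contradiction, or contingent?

contingent

P_1 | P_2 | P_3 | P_4 || φ
 T  |  T  |  T  |  T  || T
 T  |  T  |  T  |  F  || T
 T  |  T  |  F  |  T  || T
 T  |  T  |  F  |  F  || T
 T  |  F  |  T  |  T  || T
 T  |  F  |  T  |  F  || T
 T  |  F  |  F  |  T  || T
 T  |  F  |  F  |  F  || T
 F  |  T  |  T  |  T  || F
 F  |  T  |  T  |  F  || T
 F  |  T  |  F  |  T  || T
 F  |  T  |  F  |  F  || T
 F  |  F  |  T  |  T  || F
 F  |  F  |  T  |  F  || F
 F  |  F  |  F  |  T  || T
 F  |  F  |  F  |  F  || T
13 of 16 rows are T, so the formula is contingent.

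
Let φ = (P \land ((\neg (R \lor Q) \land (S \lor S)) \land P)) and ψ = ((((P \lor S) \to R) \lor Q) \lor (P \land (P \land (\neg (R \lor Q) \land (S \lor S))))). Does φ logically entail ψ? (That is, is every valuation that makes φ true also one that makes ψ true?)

yes

P | Q | R | S || φ | ψ
F | F | F | F || F | T
F | F | F | T || F | F
F | F | T | F || F | T
F | F | T | T || F | T
F | T | F | F || F | T
F | T | F | T || F | T
F | T | T | F || F | T
F | T | T | T || F | T
T | F | F | F || F | F
T | F | F | T || T | T
T | F | T | F || F | T
T | F | T | T || F | T
T | T | F | F || F | T
T | T | F | T || F | T
T | T | T | F || F | T
T | T | T | T || F | T
In every row where φ is true, ψ is also true, so φ ⊨ ψ.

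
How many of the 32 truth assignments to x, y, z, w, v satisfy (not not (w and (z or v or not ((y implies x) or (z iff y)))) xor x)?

x | y | z | w | v || φ
1 | 1 | 1 | 1 | 1 || 0
1 | 1 | 1 | 1 | 0 || 0
1 | 1 | 1 | 0 | 1 || 1
1 | 1 | 1 | 0 | 0 || 1
1 | 1 | 0 | 1 | 1 || 0
1 | 1 | 0 | 1 | 0 || 1
1 | 1 | 0 | 0 | 1 || 1
1 | 1 | 0 | 0 | 0 || 1
1 | 0 | 1 | 1 | 1 || 0
1 | 0 | 1 | 1 | 0 || 0
1 | 0 | 1 | 0 | 1 || 1
1 | 0 | 1 | 0 | 0 || 1
1 | 0 | 0 | 1 | 1 || 0
1 | 0 | 0 | 1 | 0 || 1
1 | 0 | 0 | 0 | 1 || 1
1 | 0 | 0 | 0 | 0 || 1
0 | 1 | 1 | 1 | 1 || 1
0 | 1 | 1 | 1 | 0 || 1
0 | 1 | 1 | 0 | 1 || 0
0 | 1 | 1 | 0 | 0 || 0
0 | 1 | 0 | 1 | 1 || 1
0 | 1 | 0 | 1 | 0 || 1
0 | 1 | 0 | 0 | 1 || 0
0 | 1 | 0 | 0 | 0 || 0
0 | 0 | 1 | 1 | 1 || 1
0 | 0 | 1 | 1 | 0 || 1
0 | 0 | 1 | 0 | 1 || 0
0 | 0 | 1 | 0 | 0 || 0
0 | 0 | 0 | 1 | 1 || 1
0 | 0 | 0 | 1 | 0 || 0
0 | 0 | 0 | 0 | 1 || 0
0 | 0 | 0 | 0 | 0 || 0
The formula is true on 17 of the 32 rows.

17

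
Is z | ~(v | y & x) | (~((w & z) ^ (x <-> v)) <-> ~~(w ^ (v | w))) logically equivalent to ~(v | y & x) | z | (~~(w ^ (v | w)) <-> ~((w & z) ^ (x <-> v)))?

equivalent

x | y | z | w | v || φ | ψ
T | T | T | T | T || T | T
T | T | T | T | F || T | T
T | T | T | F | T || T | T
T | T | T | F | F || T | T
T | T | F | T | T || T | T
T | T | F | T | F || F | F
T | T | F | F | T || F | F
T | T | F | F | F || F | F
T | F | T | T | T || T | T
T | F | T | T | F || T | T
T | F | T | F | T || T | T
T | F | T | F | F || T | T
T | F | F | T | T || T | T
T | F | F | T | F || T | T
T | F | F | F | T || F | F
T | F | F | F | F || T | T
F | T | T | T | T || T | T
F | T | T | T | F || T | T
F | T | T | F | T || T | T
F | T | T | F | F || T | T
F | T | F | T | T || F | F
F | T | F | T | F || T | T
F | T | F | F | T || T | T
F | T | F | F | F || T | T
F | F | T | T | T || T | T
F | F | T | T | F || T | T
F | F | T | F | T || T | T
F | F | T | F | F || T | T
F | F | F | T | T || F | F
F | F | F | T | F || T | T
F | F | F | F | T || T | T
F | F | F | F | F || T | T
The columns for φ and ψ agree on every row, so they are logically equivalent.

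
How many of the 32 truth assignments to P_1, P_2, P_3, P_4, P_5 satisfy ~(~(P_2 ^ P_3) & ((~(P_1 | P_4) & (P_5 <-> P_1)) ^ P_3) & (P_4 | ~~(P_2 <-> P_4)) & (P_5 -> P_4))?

P_1 | P_2 | P_3 | P_4 | P_5 || φ
 1  |  1  |  1  |  1  |  1  || 0
 1  |  1  |  1  |  1  |  0  || 0
 1  |  1  |  1  |  0  |  1  || 1
 1  |  1  |  1  |  0  |  0  || 1
 1  |  1  |  0  |  1  |  1  || 1
 1  |  1  |  0  |  1  |  0  || 1
 1  |  1  |  0  |  0  |  1  || 1
 1  |  1  |  0  |  0  |  0  || 1
 1  |  0  |  1  |  1  |  1  || 1
 1  |  0  |  1  |  1  |  0  || 1
 1  |  0  |  1  |  0  |  1  || 1
 1  |  0  |  1  |  0  |  0  || 1
 1  |  0  |  0  |  1  |  1  || 1
 1  |  0  |  0  |  1  |  0  || 1
 1  |  0  |  0  |  0  |  1  || 1
 1  |  0  |  0  |  0  |  0  || 1
 0  |  1  |  1  |  1  |  1  || 0
 0  |  1  |  1  |  1  |  0  || 0
 0  |  1  |  1  |  0  |  1  || 1
 0  |  1  |  1  |  0  |  0  || 1
 0  |  1  |  0  |  1  |  1  || 1
 0  |  1  |  0  |  1  |  0  || 1
 0  |  1  |  0  |  0  |  1  || 1
 0  |  1  |  0  |  0  |  0  || 1
 0  |  0  |  1  |  1  |  1  || 1
 0  |  0  |  1  |  1  |  0  || 1
 0  |  0  |  1  |  0  |  1  || 1
 0  |  0  |  1  |  0  |  0  || 1
 0  |  0  |  0  |  1  |  1  || 1
 0  |  0  |  0  |  1  |  0  || 1
 0  |  0  |  0  |  0  |  1  || 1
 0  |  0  |  0  |  0  |  0  || 0
The formula is true on 27 of the 32 rows.

27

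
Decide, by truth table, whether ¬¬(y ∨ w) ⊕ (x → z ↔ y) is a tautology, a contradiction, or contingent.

contingent

x | y | z | w | (y ∨ w) | ¬(y ∨ w) | ¬¬(y ∨ w) | (x → z) | ((x → z) ↔ y) | (¬¬(y ∨ w) ⊕ ((x → z) ↔ y))
- | - | - | - | ------- | -------- | --------- | ------- | ------------- | ---------------------------
F | F | F | F |    F    |    T     |     F     |    T    |       F       |              F             
F | F | F | T |    T    |    F     |     T     |    T    |       F       |              T             
F | F | T | F |    F    |    T     |     F     |    T    |       F       |              F             
F | F | T | T |    T    |    F     |     T     |    T    |       F       |              T             
F | T | F | F |    T    |    F     |     T     |    T    |       T       |              F             
F | T | F | T |    T    |    F     |     T     |    T    |       T       |              F             
F | T | T | F |    T    |    F     |     T     |    T    |       T       |              F             
F | T | T | T |    T    |    F     |     T     |    T    |       T       |              F             
T | F | F | F |    F    |    T     |     F     |    F    |       T       |              T             
T | F | F | T |    T    |    F     |     T     |    F    |       T       |              F             
T | F | T | F |    F    |    T     |     F     |    T    |       F       |              F             
T | F | T | T |    T    |    F     |     T     |    T    |       F       |              T             
T | T | F | F |    T    |    F     |     T     |    F    |       F       |              T             
T | T | F | T |    T    |    F     |     T     |    F    |       F       |              T             
T | T | T | F |    T    |    F     |     T     |    T    |       T       |              F             
T | T | T | T |    T    |    F     |     T     |    T    |       T       |              F             
6 of 16 rows are T, so the formula is contingent.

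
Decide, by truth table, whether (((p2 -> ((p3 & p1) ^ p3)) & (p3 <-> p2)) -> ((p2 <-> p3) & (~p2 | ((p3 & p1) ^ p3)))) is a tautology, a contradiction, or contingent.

p1  p2  p3     (p3 & p1)  ((p3 & p1) ^ p3)  (p2 -> ((p3 & p1) ^ p3))  (p3 <-> p2)  (p2 <-> p3)  ~p2  (~p2 | ((p3 & p1) ^ p3))  φ
F   F   F          F             F                     T                   T            T        T              T              T
F   F   T          F             T                     T                   F            F        T              T              T
F   T   F          F             F                     F                   F            F        F              F              T
F   T   T          F             T                     T                   T            T        F              T              T
T   F   F          F             F                     T                   T            T        T              T              T
T   F   T          T             F                     T                   F            F        T              T              T
T   T   F          F             F                     F                   F            F        F              F              T
T   T   T          T             F                     F                   T            T        F              F              T
Every row is T, so the formula is a tautology.

tautology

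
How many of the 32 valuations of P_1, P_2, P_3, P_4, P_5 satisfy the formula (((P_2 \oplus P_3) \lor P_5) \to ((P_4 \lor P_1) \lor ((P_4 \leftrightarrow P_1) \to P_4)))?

26

P_1  P_2  P_3  P_4  P_5  |  φ
 1    1    1    1    1   |  1
 1    1    1    1    0   |  1
 1    1    1    0    1   |  1
 1    1    1    0    0   |  1
 1    1    0    1    1   |  1
 1    1    0    1    0   |  1
 1    1    0    0    1   |  1
 1    1    0    0    0   |  1
 1    0    1    1    1   |  1
 1    0    1    1    0   |  1
 1    0    1    0    1   |  1
 1    0    1    0    0   |  1
 1    0    0    1    1   |  1
 1    0    0    1    0   |  1
 1    0    0    0    1   |  1
 1    0    0    0    0   |  1
 0    1    1    1    1   |  1
 0    1    1    1    0   |  1
 0    1    1    0    1   |  0
 0    1    1    0    0   |  1
 0    1    0    1    1   |  1
 0    1    0    1    0   |  1
 0    1    0    0    1   |  0
 0    1    0    0    0   |  0
 0    0    1    1    1   |  1
 0    0    1    1    0   |  1
 0    0    1    0    1   |  0
 0    0    1    0    0   |  0
 0    0    0    1    1   |  1
 0    0    0    1    0   |  1
 0    0    0    0    1   |  0
 0    0    0    0    0   |  1
The formula is true on 26 of the 32 rows.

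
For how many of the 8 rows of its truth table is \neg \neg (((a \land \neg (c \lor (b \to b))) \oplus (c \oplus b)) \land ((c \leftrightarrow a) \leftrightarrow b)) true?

  a      b      c    |    φ  
False  False  False  |  False
False  False   True  |   True
False   True  False  |   True
False   True   True  |  False
 True  False  False  |  False
 True  False   True  |  False
 True   True  False  |  False
 True   True   True  |  False
The formula is true on 2 of the 8 rows.

2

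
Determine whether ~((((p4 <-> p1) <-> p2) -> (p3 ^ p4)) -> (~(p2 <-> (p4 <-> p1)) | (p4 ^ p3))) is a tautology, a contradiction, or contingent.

contradiction

p1  p2  p3  p4  |  φ
T   T   T   T   |  F
T   T   T   F   |  F
T   T   F   T   |  F
T   T   F   F   |  F
T   F   T   T   |  F
T   F   T   F   |  F
T   F   F   T   |  F
T   F   F   F   |  F
F   T   T   T   |  F
F   T   T   F   |  F
F   T   F   T   |  F
F   T   F   F   |  F
F   F   T   T   |  F
F   F   T   F   |  F
F   F   F   T   |  F
F   F   F   F   |  F
Every row is F, so the formula is a contradiction.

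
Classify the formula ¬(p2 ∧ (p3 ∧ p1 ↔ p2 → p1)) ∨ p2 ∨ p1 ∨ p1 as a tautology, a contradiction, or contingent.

tautology

  p1  |   p2  |   p3  | (p3 ∧ p1) | (p2 → p1) | ((p3 ∧ p1) ↔ (p2 → p1)) | (p2 ∨ p1 ∨ p1) |   φ  
----- | ----- | ----- | --------- | --------- | ----------------------- | -------------- | -----
 True |  True |  True |    True   |    True   |           True          |      True      |  True
 True |  True | False |   False   |    True   |          False          |      True      |  True
 True | False |  True |    True   |    True   |           True          |      True      |  True
 True | False | False |   False   |    True   |          False          |      True      |  True
False |  True |  True |   False   |   False   |           True          |      True      |  True
False |  True | False |   False   |   False   |           True          |      True      |  True
False | False |  True |   False   |    True   |          False          |     False      |  True
False | False | False |   False   |    True   |          False          |     False      |  True
Every row is True, so the formula is a tautology.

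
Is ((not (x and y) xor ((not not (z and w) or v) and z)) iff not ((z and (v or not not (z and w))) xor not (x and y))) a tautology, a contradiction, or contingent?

contradiction

x | y | z | w | v | φ
- | - | - | - | - | -
1 | 1 | 1 | 1 | 1 | 0
1 | 1 | 1 | 1 | 0 | 0
1 | 1 | 1 | 0 | 1 | 0
1 | 1 | 1 | 0 | 0 | 0
1 | 1 | 0 | 1 | 1 | 0
1 | 1 | 0 | 1 | 0 | 0
1 | 1 | 0 | 0 | 1 | 0
1 | 1 | 0 | 0 | 0 | 0
1 | 0 | 1 | 1 | 1 | 0
1 | 0 | 1 | 1 | 0 | 0
1 | 0 | 1 | 0 | 1 | 0
1 | 0 | 1 | 0 | 0 | 0
1 | 0 | 0 | 1 | 1 | 0
1 | 0 | 0 | 1 | 0 | 0
1 | 0 | 0 | 0 | 1 | 0
1 | 0 | 0 | 0 | 0 | 0
0 | 1 | 1 | 1 | 1 | 0
0 | 1 | 1 | 1 | 0 | 0
0 | 1 | 1 | 0 | 1 | 0
0 | 1 | 1 | 0 | 0 | 0
0 | 1 | 0 | 1 | 1 | 0
0 | 1 | 0 | 1 | 0 | 0
0 | 1 | 0 | 0 | 1 | 0
0 | 1 | 0 | 0 | 0 | 0
0 | 0 | 1 | 1 | 1 | 0
0 | 0 | 1 | 1 | 0 | 0
0 | 0 | 1 | 0 | 1 | 0
0 | 0 | 1 | 0 | 0 | 0
0 | 0 | 0 | 1 | 1 | 0
0 | 0 | 0 | 1 | 0 | 0
0 | 0 | 0 | 0 | 1 | 0
0 | 0 | 0 | 0 | 0 | 0
Every row is 0, so the formula is a contradiction.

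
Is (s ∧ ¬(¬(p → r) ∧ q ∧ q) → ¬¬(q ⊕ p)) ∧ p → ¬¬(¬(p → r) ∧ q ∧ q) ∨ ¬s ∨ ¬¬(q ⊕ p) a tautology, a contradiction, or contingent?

tautology

p | q | r | s | (p → r) | ¬(p → r) | (¬(p → r) ∧ q ∧ q) | ¬(¬(p → r) ∧ q ∧ q) | (s ∧ ¬(¬(p → r) ∧ q ∧ q)) | (q ⊕ p) | ¬(q ⊕ p) | ¬¬(q ⊕ p) | ¬¬(¬(p → r) ∧ q ∧ q) | ¬s | (¬¬(¬(p → r) ∧ q ∧ q) ∨ ¬s) | φ
- | - | - | - | ------- | -------- | ------------------ | ------------------- | ------------------------- | ------- | -------- | --------- | -------------------- | -- | --------------------------- | -
T | T | T | T |    T    |    F     |         F          |          T          |             T             |    F    |    T     |     F     |          F           | F  |              F              | T
T | T | T | F |    T    |    F     |         F          |          T          |             F             |    F    |    T     |     F     |          F           | T  |              T              | T
T | T | F | T |    F    |    T     |         T          |          F          |             F             |    F    |    T     |     F     |          T           | F  |              T              | T
T | T | F | F |    F    |    T     |         T          |          F          |             F             |    F    |    T     |     F     |          T           | T  |              T              | T
T | F | T | T |    T    |    F     |         F          |          T          |             T             |    T    |    F     |     T     |          F           | F  |              F              | T
T | F | T | F |    T    |    F     |         F          |          T          |             F             |    T    |    F     |     T     |          F           | T  |              T              | T
T | F | F | T |    F    |    T     |         F          |          T          |             T             |    T    |    F     |     T     |          F           | F  |              F              | T
T | F | F | F |    F    |    T     |         F          |          T          |             F             |    T    |    F     |     T     |          F           | T  |              T              | T
F | T | T | T |    T    |    F     |         F          |          T          |             T             |    T    |    F     |     T     |          F           | F  |              F              | T
F | T | T | F |    T    |    F     |         F          |          T          |             F             |    T    |    F     |     T     |          F           | T  |              T              | T
F | T | F | T |    T    |    F     |         F          |          T          |             T             |    T    |    F     |     T     |          F           | F  |              F              | T
F | T | F | F |    T    |    F     |         F          |          T          |             F             |    T    |    F     |     T     |          F           | T  |              T              | T
F | F | T | T |    T    |    F     |         F          |          T          |             T             |    F    |    T     |     F     |          F           | F  |              F              | T
F | F | T | F |    T    |    F     |         F          |          T          |             F             |    F    |    T     |     F     |          F           | T  |              T              | T
F | F | F | T |    T    |    F     |         F          |          T          |             T             |    F    |    T     |     F     |          F           | F  |              F              | T
F | F | F | F |    T    |    F     |         F          |          T          |             F             |    F    |    T     |     F     |          F           | T  |              T              | T
Every row is T, so the formula is a tautology.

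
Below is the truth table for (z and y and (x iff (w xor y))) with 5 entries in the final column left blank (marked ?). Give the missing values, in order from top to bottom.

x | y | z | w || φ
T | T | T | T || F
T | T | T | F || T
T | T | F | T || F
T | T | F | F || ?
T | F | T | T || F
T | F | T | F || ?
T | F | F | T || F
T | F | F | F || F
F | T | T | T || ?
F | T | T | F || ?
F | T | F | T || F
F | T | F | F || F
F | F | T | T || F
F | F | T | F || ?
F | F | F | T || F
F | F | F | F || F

Row x=T, y=T, z=F, w=F: (x iff (w xor y)) = T, so the formula = F.
Row x=T, y=F, z=T, w=F: (x iff (w xor y)) = F, so the formula = F.
Row x=F, y=T, z=T, w=T: (x iff (w xor y)) = T, so the formula = T.
Row x=F, y=T, z=T, w=F: (x iff (w xor y)) = F, so the formula = F.
Row x=F, y=F, z=T, w=F: (x iff (w xor y)) = T, so the formula = F.

F, F, T, F, F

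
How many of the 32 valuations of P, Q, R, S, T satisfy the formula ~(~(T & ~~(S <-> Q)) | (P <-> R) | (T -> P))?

2

P | Q | R | S | T | φ
- | - | - | - | - | -
0 | 0 | 0 | 0 | 0 | 0
0 | 0 | 0 | 0 | 1 | 0
0 | 0 | 0 | 1 | 0 | 0
0 | 0 | 0 | 1 | 1 | 0
0 | 0 | 1 | 0 | 0 | 0
0 | 0 | 1 | 0 | 1 | 1
0 | 0 | 1 | 1 | 0 | 0
0 | 0 | 1 | 1 | 1 | 0
0 | 1 | 0 | 0 | 0 | 0
0 | 1 | 0 | 0 | 1 | 0
0 | 1 | 0 | 1 | 0 | 0
0 | 1 | 0 | 1 | 1 | 0
0 | 1 | 1 | 0 | 0 | 0
0 | 1 | 1 | 0 | 1 | 0
0 | 1 | 1 | 1 | 0 | 0
0 | 1 | 1 | 1 | 1 | 1
1 | 0 | 0 | 0 | 0 | 0
1 | 0 | 0 | 0 | 1 | 0
1 | 0 | 0 | 1 | 0 | 0
1 | 0 | 0 | 1 | 1 | 0
1 | 0 | 1 | 0 | 0 | 0
1 | 0 | 1 | 0 | 1 | 0
1 | 0 | 1 | 1 | 0 | 0
1 | 0 | 1 | 1 | 1 | 0
1 | 1 | 0 | 0 | 0 | 0
1 | 1 | 0 | 0 | 1 | 0
1 | 1 | 0 | 1 | 0 | 0
1 | 1 | 0 | 1 | 1 | 0
1 | 1 | 1 | 0 | 0 | 0
1 | 1 | 1 | 0 | 1 | 0
1 | 1 | 1 | 1 | 0 | 0
1 | 1 | 1 | 1 | 1 | 0
The formula is true on 2 of the 32 rows.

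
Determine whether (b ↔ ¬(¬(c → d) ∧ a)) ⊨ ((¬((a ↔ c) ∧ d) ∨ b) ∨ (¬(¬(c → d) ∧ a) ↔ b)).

yes

a | b | c | d | φ | ψ
- | - | - | - | - | -
0 | 0 | 0 | 0 | 0 | 1
0 | 0 | 0 | 1 | 0 | 0
0 | 0 | 1 | 0 | 0 | 1
0 | 0 | 1 | 1 | 0 | 1
0 | 1 | 0 | 0 | 1 | 1
0 | 1 | 0 | 1 | 1 | 1
0 | 1 | 1 | 0 | 1 | 1
0 | 1 | 1 | 1 | 1 | 1
1 | 0 | 0 | 0 | 0 | 1
1 | 0 | 0 | 1 | 0 | 1
1 | 0 | 1 | 0 | 1 | 1
1 | 0 | 1 | 1 | 0 | 0
1 | 1 | 0 | 0 | 1 | 1
1 | 1 | 0 | 1 | 1 | 1
1 | 1 | 1 | 0 | 0 | 1
1 | 1 | 1 | 1 | 1 | 1
In every row where φ is true, ψ is also true, so φ ⊨ ψ.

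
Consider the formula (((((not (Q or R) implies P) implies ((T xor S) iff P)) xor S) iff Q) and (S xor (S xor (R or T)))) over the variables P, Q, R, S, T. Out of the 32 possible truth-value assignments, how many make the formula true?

  P   |   Q   |   R   |   S   |   T   ||   φ  
False | False | False | False | False || False
False | False | False | False |  True || False
False | False | False |  True | False || False
False | False | False |  True |  True ||  True
False | False |  True | False | False || False
False | False |  True | False |  True ||  True
False | False |  True |  True | False || False
False | False |  True |  True |  True ||  True
False |  True | False | False | False || False
False |  True | False | False |  True || False
False |  True | False |  True | False || False
False |  True | False |  True |  True || False
False |  True |  True | False | False ||  True
False |  True |  True | False |  True || False
False |  True |  True |  True | False ||  True
False |  True |  True |  True |  True || False
 True | False | False | False | False || False
 True | False | False | False |  True || False
 True | False | False |  True | False || False
 True | False | False |  True |  True || False
 True | False |  True | False | False ||  True
 True | False |  True | False |  True || False
 True | False |  True |  True | False ||  True
 True | False |  True |  True |  True || False
 True |  True | False | False | False || False
 True |  True | False | False |  True ||  True
 True |  True | False |  True | False || False
 True |  True | False |  True |  True ||  True
 True |  True |  True | False | False || False
 True |  True |  True | False |  True ||  True
 True |  True |  True |  True | False || False
 True |  True |  True |  True |  True ||  True
The formula is true on 11 of the 32 rows.

11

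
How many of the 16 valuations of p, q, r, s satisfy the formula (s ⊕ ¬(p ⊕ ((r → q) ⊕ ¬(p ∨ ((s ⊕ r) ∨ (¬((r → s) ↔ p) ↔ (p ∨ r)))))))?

10

p  q  r  s  |  (r → q)  (s ⊕ r)  (r → s)  ((r → s) ↔ p)  ¬((r → s) ↔ p)  (p ∨ r)  (¬((r → s) ↔ p) ↔ (p ∨ r))  φ
T  T  T  T  |     T        F        T           T              F            T                 F               F
T  T  T  F  |     T        T        F           F              T            T                 T               T
T  T  F  T  |     T        T        T           T              F            T                 F               F
T  T  F  F  |     T        F        T           T              F            T                 F               T
T  F  T  T  |     F        F        T           T              F            T                 F               T
T  F  T  F  |     F        T        F           F              T            T                 T               F
T  F  F  T  |     T        T        T           T              F            T                 F               F
T  F  F  F  |     T        F        T           T              F            T                 F               T
F  T  T  T  |     T        F        T           F              T            T                 T               T
F  T  T  F  |     T        T        F           T              F            T                 F               F
F  T  F  T  |     T        T        T           F              T            F                 F               T
F  T  F  F  |     T        F        T           F              T            F                 F               T
F  F  T  T  |     F        F        T           F              T            T                 T               F
F  F  T  F  |     F        T        F           T              F            T                 F               T
F  F  F  T  |     T        T        T           F              T            F                 F               T
F  F  F  F  |     T        F        T           F              T            F                 F               T
The formula is true on 10 of the 16 rows.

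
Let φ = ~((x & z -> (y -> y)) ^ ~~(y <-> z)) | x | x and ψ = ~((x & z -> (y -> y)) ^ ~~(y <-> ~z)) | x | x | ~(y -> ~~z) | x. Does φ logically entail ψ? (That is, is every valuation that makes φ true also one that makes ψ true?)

x | y | z || φ | ψ
F | F | F || T | F
F | F | T || F | T
F | T | F || F | T
F | T | T || T | F
T | F | F || T | T
T | F | T || T | T
T | T | F || T | T
T | T | T || T | T
At x=F, y=F, z=F we have φ true but ψ false, so φ does not entail ψ.

no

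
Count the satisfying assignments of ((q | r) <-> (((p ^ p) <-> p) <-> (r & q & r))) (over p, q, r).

4

p  q  r     (q | r)  (p ^ p)  ((p ^ p) <-> p)  (r & q & r)  φ
F  F  F        F        F            T              F       T
F  F  T        T        F            T              F       F
F  T  F        T        F            T              F       F
F  T  T        T        F            T              T       T
T  F  F        F        F            F              F       F
T  F  T        T        F            F              F       T
T  T  F        T        F            F              F       T
T  T  T        T        F            F              T       F
The formula is true on 4 of the 8 rows.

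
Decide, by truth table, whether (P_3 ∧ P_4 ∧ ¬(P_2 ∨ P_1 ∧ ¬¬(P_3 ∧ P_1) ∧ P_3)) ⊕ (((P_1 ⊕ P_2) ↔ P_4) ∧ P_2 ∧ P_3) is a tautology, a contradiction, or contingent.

 P_1  |  P_2  |  P_3  |  P_4  || (P_3 ∧ P_1) | ¬(P_3 ∧ P_1) | ¬¬(P_3 ∧ P_1) | (¬¬(P_3 ∧ P_1) ∧ P_3) | (P_1 ⊕ P_2) | ((P_1 ⊕ P_2) ↔ P_4) | (P_2 ∧ P_3) |   φ  
 True |  True |  True |  True ||     True    |    False     |      True     |          True         |    False    |        False        |     True    | False
 True |  True |  True | False ||     True    |    False     |      True     |          True         |    False    |         True        |     True    |  True
 True |  True | False |  True ||    False    |     True     |     False     |         False         |    False    |        False        |    False    | False
 True |  True | False | False ||    False    |     True     |     False     |         False         |    False    |         True        |    False    | False
 True | False |  True |  True ||     True    |    False     |      True     |          True         |     True    |         True        |    False    | False
 True | False |  True | False ||     True    |    False     |      True     |          True         |     True    |        False        |    False    | False
 True | False | False |  True ||    False    |     True     |     False     |         False         |     True    |         True        |    False    | False
 True | False | False | False ||    False    |     True     |     False     |         False         |     True    |        False        |    False    | False
False |  True |  True |  True ||    False    |     True     |     False     |         False         |     True    |         True        |     True    |  True
False |  True |  True | False ||    False    |     True     |     False     |         False         |     True    |        False        |     True    | False
False |  True | False |  True ||    False    |     True     |     False     |         False         |     True    |         True        |    False    | False
False |  True | False | False ||    False    |     True     |     False     |         False         |     True    |        False        |    False    | False
False | False |  True |  True ||    False    |     True     |     False     |         False         |    False    |        False        |    False    |  True
False | False |  True | False ||    False    |     True     |     False     |         False         |    False    |         True        |    False    | False
False | False | False |  True ||    False    |     True     |     False     |         False         |    False    |        False        |    False    | False
False | False | False | False ||    False    |     True     |     False     |         False         |    False    |         True        |    False    | False
3 of 16 rows are True, so the formula is contingent.

contingent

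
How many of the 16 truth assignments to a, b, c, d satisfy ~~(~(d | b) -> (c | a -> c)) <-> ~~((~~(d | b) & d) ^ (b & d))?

5

a  b  c  d     (d | b)  ~(d | b)  (c | a)  ((c | a) -> c)  (~(d | b) -> ((c | a) -> c))  ~~(d | b)  (~~(d | b) & d)  (b & d)  ((~~(d | b) & d) ^ (b & d))  ~((~~(d | b) & d) ^ (b & d))  φ
T  T  T  T        T        F         T           T                      T                    T             T            T                  F                            T                F
T  T  T  F        T        F         T           T                      T                    T             F            F                  F                            T                F
T  T  F  T        T        F         T           F                      T                    T             T            T                  F                            T                F
T  T  F  F        T        F         T           F                      T                    T             F            F                  F                            T                F
T  F  T  T        T        F         T           T                      T                    T             T            F                  T                            F                T
T  F  T  F        F        T         T           T                      T                    F             F            F                  F                            T                F
T  F  F  T        T        F         T           F                      T                    T             T            F                  T                            F                T
T  F  F  F        F        T         T           F                      F                    F             F            F                  F                            T                T
F  T  T  T        T        F         T           T                      T                    T             T            T                  F                            T                F
F  T  T  F        T        F         T           T                      T                    T             F            F                  F                            T                F
F  T  F  T        T        F         F           T                      T                    T             T            T                  F                            T                F
F  T  F  F        T        F         F           T                      T                    T             F            F                  F                            T                F
F  F  T  T        T        F         T           T                      T                    T             T            F                  T                            F                T
F  F  T  F        F        T         T           T                      T                    F             F            F                  F                            T                F
F  F  F  T        T        F         F           T                      T                    T             T            F                  T                            F                T
F  F  F  F        F        T         F           T                      T                    F             F            F                  F                            T                F
The formula is true on 5 of the 16 rows.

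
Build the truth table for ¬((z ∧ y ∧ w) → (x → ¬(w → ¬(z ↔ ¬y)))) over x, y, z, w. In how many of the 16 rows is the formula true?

1

x | y | z | w | (z ∧ y ∧ w) | ¬y | (z ↔ ¬y) | ¬(z ↔ ¬y) | (w → ¬(z ↔ ¬y)) | ¬(w → ¬(z ↔ ¬y)) | (x → ¬(w → ¬(z ↔ ¬y))) | φ
- | - | - | - | ----------- | -- | -------- | --------- | --------------- | ---------------- | ---------------------- | -
T | T | T | T |      T      | F  |    F     |     T     |        T        |        F         |           F            | T
T | T | T | F |      F      | F  |    F     |     T     |        T        |        F         |           F            | F
T | T | F | T |      F      | F  |    T     |     F     |        F        |        T         |           T            | F
T | T | F | F |      F      | F  |    T     |     F     |        T        |        F         |           F            | F
T | F | T | T |      F      | T  |    T     |     F     |        F        |        T         |           T            | F
T | F | T | F |      F      | T  |    T     |     F     |        T        |        F         |           F            | F
T | F | F | T |      F      | T  |    F     |     T     |        T        |        F         |           F            | F
T | F | F | F |      F      | T  |    F     |     T     |        T        |        F         |           F            | F
F | T | T | T |      T      | F  |    F     |     T     |        T        |        F         |           T            | F
F | T | T | F |      F      | F  |    F     |     T     |        T        |        F         |           T            | F
F | T | F | T |      F      | F  |    T     |     F     |        F        |        T         |           T            | F
F | T | F | F |      F      | F  |    T     |     F     |        T        |        F         |           T            | F
F | F | T | T |      F      | T  |    T     |     F     |        F        |        T         |           T            | F
F | F | T | F |      F      | T  |    T     |     F     |        T        |        F         |           T            | F
F | F | F | T |      F      | T  |    F     |     T     |        T        |        F         |           T            | F
F | F | F | F |      F      | T  |    F     |     T     |        T        |        F         |           T            | F
The formula is true on 1 of the 16 rows.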